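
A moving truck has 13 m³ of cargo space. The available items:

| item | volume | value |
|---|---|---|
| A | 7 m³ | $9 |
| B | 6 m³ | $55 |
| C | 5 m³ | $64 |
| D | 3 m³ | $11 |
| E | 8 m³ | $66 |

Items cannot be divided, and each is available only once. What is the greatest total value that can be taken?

Check high-value combinations within 13 m³:
- C+E: volume 5+8=13, value 64+66=130
- B+C: volume 6+5=11, value 55+64=119
- D+E: volume 3+8=11, value 11+66=77
- C+D: volume 5+3=8, value 64+11=75
Best: $130.

$130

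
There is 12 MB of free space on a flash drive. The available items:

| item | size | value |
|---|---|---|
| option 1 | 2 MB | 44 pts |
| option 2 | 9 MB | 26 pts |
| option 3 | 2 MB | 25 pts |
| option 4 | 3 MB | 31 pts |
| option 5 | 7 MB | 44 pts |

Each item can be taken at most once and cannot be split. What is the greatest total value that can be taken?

119 pts

Check high-value combinations within 12 MB:
- option 1+option 4+option 5: size 2+3+7=12, value 44+31+44=119
- option 1+option 3+option 5: size 2+2+7=11, value 44+25+44=113
- option 1+option 3+option 4: size 2+2+3=7, value 44+25+31=100
- option 3+option 4+option 5: size 2+3+7=12, value 25+31+44=100
Best: 119 pts.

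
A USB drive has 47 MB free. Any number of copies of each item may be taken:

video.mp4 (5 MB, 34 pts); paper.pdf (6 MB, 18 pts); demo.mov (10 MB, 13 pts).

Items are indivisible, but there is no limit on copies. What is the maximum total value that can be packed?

306 pts

Best value-per-unit is video.mp4 at 34/5, and filling with it alone uses size 9×5=45. No mix of the others beats 9×34 = 306.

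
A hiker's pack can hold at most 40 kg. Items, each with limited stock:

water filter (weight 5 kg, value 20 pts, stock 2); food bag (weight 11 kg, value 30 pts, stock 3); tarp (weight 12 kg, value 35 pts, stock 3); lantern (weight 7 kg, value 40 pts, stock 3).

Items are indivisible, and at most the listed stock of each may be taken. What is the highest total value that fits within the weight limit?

175 pts

Top feasible selections:
- 1×water filter + 1×tarp + 3×lantern: weight 38, value 175
- 1×water filter + 1×food bag + 3×lantern: weight 37, value 170
Best: 175 pts.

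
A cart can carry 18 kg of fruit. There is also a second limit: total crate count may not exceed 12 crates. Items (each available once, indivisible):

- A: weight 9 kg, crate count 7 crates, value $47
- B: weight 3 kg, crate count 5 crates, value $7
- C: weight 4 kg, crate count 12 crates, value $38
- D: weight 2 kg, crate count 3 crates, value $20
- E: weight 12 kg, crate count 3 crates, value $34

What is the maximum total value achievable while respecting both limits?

Feasible sets respecting both limits:
- A+D: weight 11, crate count 10, value 67
- B+D+E: weight 17, crate count 11, value 61
- A+B: weight 12, crate count 12, value 54
- D+E: weight 14, crate count 6, value 54
Best: $67.

$67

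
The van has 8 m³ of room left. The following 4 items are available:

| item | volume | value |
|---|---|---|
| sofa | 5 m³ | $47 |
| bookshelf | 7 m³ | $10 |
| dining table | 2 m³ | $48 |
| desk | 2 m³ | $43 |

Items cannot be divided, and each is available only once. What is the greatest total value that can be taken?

$95

Check high-value combinations within 8 m³:
- sofa+dining table: volume 5+2=7, value 47+48=95
- dining table+desk: volume 2+2=4, value 48+43=91
- sofa+desk: volume 5+2=7, value 47+43=90
- dining table: volume 2, value 48
- sofa: volume 5, value 47
Best: $95.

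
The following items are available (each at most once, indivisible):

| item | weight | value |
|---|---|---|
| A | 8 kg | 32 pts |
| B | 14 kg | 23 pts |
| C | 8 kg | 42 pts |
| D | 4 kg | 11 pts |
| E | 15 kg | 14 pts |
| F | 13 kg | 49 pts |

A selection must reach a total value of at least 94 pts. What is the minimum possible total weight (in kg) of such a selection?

25

Subsets with value ≥ 94, sorted by total weight:
- C+D+F: weight 25, value 102
- A+C+F: weight 29, value 123
- A+B+C: weight 30, value 97
Minimum weight: 25 kg.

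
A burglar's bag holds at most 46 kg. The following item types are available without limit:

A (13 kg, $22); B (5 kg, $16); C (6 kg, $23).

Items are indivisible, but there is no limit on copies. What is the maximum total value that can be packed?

$170

Best value-per-unit is C at 23/6; filling with it alone gives 7×23 = 161.
Optimal mix: 2×B + 6×C → weight 46, value 170.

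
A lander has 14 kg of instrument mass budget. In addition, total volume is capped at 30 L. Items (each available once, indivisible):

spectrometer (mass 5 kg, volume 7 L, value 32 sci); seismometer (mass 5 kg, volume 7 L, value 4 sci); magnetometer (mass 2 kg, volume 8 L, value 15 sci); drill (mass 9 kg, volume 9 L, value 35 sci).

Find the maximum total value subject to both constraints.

Feasible sets respecting both limits:
- spectrometer+drill: mass 14, volume 16, value 67
- spectrometer+seismometer+magnetometer: mass 12, volume 22, value 51
- magnetometer+drill: mass 11, volume 17, value 50
Best: 67 sci.

67 sci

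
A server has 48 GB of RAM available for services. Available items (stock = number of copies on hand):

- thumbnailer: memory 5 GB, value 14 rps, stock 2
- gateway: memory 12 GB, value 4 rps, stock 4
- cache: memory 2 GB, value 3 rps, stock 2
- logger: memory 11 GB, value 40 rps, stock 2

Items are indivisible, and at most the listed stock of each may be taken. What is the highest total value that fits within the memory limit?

Top feasible selections:
- 2×thumbnailer + 1×gateway + 2×cache + 2×logger: memory 48, value 118
- 2×thumbnailer + 1×gateway + 1×cache + 2×logger: memory 46, value 115
Best: 118 rps.

118 rps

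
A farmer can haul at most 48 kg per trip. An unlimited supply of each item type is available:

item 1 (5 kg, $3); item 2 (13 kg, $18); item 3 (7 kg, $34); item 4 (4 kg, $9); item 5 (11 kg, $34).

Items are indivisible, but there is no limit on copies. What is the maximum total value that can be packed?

Best value-per-unit is item 3 at 34/7; filling with it alone gives 6×34 = 204.
Optimal mix: 6×item 3 + 1×item 4 → weight 46, value 213.

$213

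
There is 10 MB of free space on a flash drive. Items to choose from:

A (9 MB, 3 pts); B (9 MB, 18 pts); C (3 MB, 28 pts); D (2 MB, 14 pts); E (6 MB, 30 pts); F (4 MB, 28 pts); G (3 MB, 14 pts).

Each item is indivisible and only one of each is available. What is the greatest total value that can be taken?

Check high-value combinations within 10 MB:
- C+D+F: size 3+2+4=9, value 28+14+28=70
- C+F+G: size 3+4+3=10, value 28+28+14=70
- C+E: size 3+6=9, value 28+30=58
Best: 70 pts.

70 pts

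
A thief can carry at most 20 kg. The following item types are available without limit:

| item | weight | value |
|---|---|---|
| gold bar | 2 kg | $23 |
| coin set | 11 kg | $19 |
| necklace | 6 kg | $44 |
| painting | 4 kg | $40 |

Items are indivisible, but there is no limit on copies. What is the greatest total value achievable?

$230

Best value-per-unit is gold bar at 23/2, and filling with it alone uses weight 10×2=20. No mix of the others beats 10×23 = 230.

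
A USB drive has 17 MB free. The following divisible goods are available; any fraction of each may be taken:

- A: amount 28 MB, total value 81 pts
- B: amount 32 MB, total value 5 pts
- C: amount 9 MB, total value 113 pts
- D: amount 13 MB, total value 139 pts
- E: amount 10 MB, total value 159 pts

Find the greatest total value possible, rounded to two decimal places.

246.89

Take in order of value per unit:
- E (159/10 per unit): all 10 → value 159, running total 159.00
- C (113/9 per unit): 7 of 9 → value 7×113/9 = 87.8889, running total 246.89
Total 246.89.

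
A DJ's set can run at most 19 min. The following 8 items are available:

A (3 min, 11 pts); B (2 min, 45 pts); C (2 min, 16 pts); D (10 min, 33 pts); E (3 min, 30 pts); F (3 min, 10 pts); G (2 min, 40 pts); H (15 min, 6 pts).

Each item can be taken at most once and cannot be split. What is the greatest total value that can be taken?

This is a 0/1 knapsack; check combinations near the capacity.
- B+C+D+E+G: duration 2+2+10+3+2=19, value 45+16+33+30+40=164
- A+B+C+E+F+G: duration 3+2+2+3+3+2=15, value 11+45+16+30+10+40=152
- B+D+E+G: duration 2+10+3+2=17, value 45+33+30+40=148
- A+B+C+D+G: duration 3+2+2+10+2=19, value 11+45+16+33+40=145
Best: 164 pts.

164 pts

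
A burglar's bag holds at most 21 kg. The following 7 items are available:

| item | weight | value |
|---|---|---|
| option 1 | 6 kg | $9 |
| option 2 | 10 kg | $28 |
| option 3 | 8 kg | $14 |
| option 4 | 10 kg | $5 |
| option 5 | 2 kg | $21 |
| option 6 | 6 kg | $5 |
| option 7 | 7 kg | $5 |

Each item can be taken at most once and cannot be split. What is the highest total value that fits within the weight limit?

$63

Check high-value combinations within 21 kg:
- option 2+option 3+option 5: weight 10+8+2=20, value 28+14+21=63
- option 1+option 2+option 5: weight 6+10+2=18, value 9+28+21=58
- option 2+option 5+option 6: weight 10+2+6=18, value 28+21+5=54
- option 2+option 5+option 7: weight 10+2+7=19, value 28+21+5=54
- option 2+option 5: weight 10+2=12, value 28+21=49
Best: $63.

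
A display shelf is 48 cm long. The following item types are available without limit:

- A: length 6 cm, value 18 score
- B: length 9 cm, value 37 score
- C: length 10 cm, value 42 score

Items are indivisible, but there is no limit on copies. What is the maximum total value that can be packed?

200 score

Best value-per-unit is C at 42/10; filling with it alone gives 4×42 = 168.
Optimal mix: 2×B + 3×C → length 48, value 200.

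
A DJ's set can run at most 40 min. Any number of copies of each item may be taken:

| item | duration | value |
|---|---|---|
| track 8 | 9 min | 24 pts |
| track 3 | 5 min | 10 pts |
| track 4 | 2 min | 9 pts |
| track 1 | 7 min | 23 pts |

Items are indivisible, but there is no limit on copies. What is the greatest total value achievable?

180 pts

Best value-per-unit is track 4 at 9/2, and filling with it alone uses duration 20×2=40. No mix of the others beats 20×9 = 180.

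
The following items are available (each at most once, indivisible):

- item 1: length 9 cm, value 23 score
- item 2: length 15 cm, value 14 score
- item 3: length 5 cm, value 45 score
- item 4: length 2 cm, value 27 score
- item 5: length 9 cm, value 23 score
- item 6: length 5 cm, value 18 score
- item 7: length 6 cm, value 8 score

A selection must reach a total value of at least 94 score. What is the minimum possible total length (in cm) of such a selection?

Subsets with value ≥ 94, sorted by total length:
- item 1+item 3+item 4: length 16, value 95
- item 3+item 4+item 5: length 16, value 95
- item 3+item 4+item 6+item 7: length 18, value 98
Minimum length: 16 cm.

16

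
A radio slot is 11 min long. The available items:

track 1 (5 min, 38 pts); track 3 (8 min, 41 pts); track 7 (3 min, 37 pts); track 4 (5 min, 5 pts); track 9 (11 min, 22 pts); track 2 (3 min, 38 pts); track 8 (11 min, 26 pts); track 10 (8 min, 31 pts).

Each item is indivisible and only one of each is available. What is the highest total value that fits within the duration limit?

113 pts

This is a 0/1 knapsack; check combinations near the capacity.
- track 1+track 7+track 2: duration 5+3+3=11, value 38+37+38=113
- track 7+track 4+track 2: duration 3+5+3=11, value 37+5+38=80
- track 3+track 2: duration 8+3=11, value 41+38=79
- track 3+track 7: duration 8+3=11, value 41+37=78
- track 1+track 2: duration 5+3=8, value 38+38=76
Best: 113 pts.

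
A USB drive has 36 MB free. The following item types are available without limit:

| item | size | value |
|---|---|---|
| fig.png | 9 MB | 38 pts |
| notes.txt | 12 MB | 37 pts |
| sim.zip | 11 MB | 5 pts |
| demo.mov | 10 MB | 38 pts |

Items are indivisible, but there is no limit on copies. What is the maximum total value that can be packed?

Best value-per-unit is fig.png at 38/9, and filling with it alone uses size 4×9=36. No mix of the others beats 4×38 = 152.

152 pts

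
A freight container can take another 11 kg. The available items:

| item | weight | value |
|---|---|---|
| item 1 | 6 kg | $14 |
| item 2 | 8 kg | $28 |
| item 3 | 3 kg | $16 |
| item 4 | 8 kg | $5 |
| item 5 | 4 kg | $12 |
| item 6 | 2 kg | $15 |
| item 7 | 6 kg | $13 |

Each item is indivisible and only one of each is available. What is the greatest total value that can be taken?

$45

Check high-value combinations within 11 kg:
- item 1+item 3+item 6: weight 6+3+2=11, value 14+16+15=45
- item 2+item 3: weight 8+3=11, value 28+16=44
- item 3+item 6+item 7: weight 3+2+6=11, value 16+15+13=44
Best: $45.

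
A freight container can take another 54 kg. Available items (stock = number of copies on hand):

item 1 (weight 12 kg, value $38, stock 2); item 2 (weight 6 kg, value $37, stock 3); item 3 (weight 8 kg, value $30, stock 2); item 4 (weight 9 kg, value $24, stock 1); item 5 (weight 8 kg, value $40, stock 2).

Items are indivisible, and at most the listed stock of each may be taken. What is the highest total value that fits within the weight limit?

$259

Top feasible selections:
- 1×item 1 + 3×item 2 + 1×item 3 + 2×item 5: weight 54, value 259
- 3×item 2 + 2×item 3 + 2×item 5: weight 50, value 251
Best: $259.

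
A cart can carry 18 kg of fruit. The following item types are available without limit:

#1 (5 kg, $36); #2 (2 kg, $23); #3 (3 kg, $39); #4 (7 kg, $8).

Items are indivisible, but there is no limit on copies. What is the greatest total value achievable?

$234

Best value-per-unit is #3 at 39/3, and filling with it alone uses weight 6×3=18. No mix of the others beats 6×39 = 234.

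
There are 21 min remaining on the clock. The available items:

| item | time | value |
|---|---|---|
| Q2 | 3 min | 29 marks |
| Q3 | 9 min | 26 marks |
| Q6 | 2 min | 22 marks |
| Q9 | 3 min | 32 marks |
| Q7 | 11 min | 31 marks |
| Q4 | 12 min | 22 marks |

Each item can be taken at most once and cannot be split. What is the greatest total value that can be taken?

Check high-value combinations within 21 min:
- Q2+Q6+Q9+Q7: time 3+2+3+11=19, value 29+22+32+31=114
- Q2+Q3+Q6+Q9: time 3+9+2+3=17, value 29+26+22+32=109
- Q2+Q6+Q9+Q4: time 3+2+3+12=20, value 29+22+32+22=105
- Q2+Q9+Q7: time 3+3+11=17, value 29+32+31=92
- Q2+Q3+Q9: time 3+9+3=15, value 29+26+32=87
Best: 114 marks.

114 marks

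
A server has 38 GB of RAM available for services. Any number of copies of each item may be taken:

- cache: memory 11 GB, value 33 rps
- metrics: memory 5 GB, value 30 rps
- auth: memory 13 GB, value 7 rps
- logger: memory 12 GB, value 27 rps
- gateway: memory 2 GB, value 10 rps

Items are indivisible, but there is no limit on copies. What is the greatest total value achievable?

Best value-per-unit is metrics at 30/5; filling with it alone gives 7×30 = 210.
Optimal mix: 7×metrics + 1×gateway → memory 37, value 220.

220 rps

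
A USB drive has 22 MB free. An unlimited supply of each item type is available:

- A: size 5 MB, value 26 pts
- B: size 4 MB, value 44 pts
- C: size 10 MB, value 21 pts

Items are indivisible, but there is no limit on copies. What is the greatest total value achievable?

220 pts

Best value-per-unit is B at 44/4, and filling with it alone uses size 5×4=20. No mix of the others beats 5×44 = 220.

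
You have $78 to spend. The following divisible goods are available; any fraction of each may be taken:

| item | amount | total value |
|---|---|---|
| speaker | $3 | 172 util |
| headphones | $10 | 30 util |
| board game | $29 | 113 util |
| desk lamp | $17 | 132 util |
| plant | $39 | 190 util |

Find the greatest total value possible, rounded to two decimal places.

568.03

Take in order of value per unit:
- speaker (172/3 per unit): all 3 → value 172, running total 172.00
- desk lamp (132/17 per unit): all 17 → value 132, running total 304.00
- plant (190/39 per unit): all 39 → value 190, running total 494.00
- board game (113/29 per unit): 19 of 29 → value 19×113/29 = 74.0345, running total 568.03
Total 568.03.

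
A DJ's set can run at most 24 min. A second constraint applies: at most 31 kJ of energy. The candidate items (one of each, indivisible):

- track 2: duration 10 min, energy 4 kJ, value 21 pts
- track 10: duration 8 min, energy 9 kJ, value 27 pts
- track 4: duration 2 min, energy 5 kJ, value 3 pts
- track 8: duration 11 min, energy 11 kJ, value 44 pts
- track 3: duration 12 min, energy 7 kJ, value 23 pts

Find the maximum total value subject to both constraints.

74 pts

Feasible sets respecting both limits:
- track 10+track 4+track 8: duration 21, energy 25, value 74
- track 10+track 8: duration 19, energy 20, value 71
- track 2+track 4+track 8: duration 23, energy 20, value 68
Best: 74 pts.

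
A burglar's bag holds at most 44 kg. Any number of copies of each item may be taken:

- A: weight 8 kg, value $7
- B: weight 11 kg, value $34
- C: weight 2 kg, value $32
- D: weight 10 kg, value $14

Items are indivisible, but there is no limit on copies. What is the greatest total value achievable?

$704

Best value-per-unit is C at 32/2, and filling with it alone uses weight 22×2=44. No mix of the others beats 22×32 = 704.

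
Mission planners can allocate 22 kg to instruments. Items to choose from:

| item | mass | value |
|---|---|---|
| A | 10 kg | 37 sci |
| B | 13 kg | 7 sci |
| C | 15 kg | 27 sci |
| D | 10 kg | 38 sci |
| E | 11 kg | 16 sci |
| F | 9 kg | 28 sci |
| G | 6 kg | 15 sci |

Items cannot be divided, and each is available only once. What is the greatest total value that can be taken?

This is a 0/1 knapsack; check combinations near the capacity.
- A+D: mass 10+10=20, value 37+38=75
- D+F: mass 10+9=19, value 38+28=66
- A+F: mass 10+9=19, value 37+28=65
- D+E: mass 10+11=21, value 38+16=54
Best: 75 sci.

75 sci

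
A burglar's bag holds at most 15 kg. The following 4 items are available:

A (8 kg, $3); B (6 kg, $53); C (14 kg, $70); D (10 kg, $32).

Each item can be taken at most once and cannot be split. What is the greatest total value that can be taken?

$70

Check high-value combinations within 15 kg:
- C: weight 14, value 70
- A+B: weight 8+6=14, value 3+53=56
- B: weight 6, value 53
Best: $70.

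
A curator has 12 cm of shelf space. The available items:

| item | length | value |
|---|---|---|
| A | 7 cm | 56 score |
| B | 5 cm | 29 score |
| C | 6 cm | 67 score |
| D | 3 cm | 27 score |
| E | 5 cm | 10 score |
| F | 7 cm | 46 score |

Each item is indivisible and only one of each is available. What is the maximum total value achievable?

96 score

Check high-value combinations within 12 cm:
- B+C: length 5+6=11, value 29+67=96
- C+D: length 6+3=9, value 67+27=94
- A+B: length 7+5=12, value 56+29=85
- A+D: length 7+3=10, value 56+27=83
- C+E: length 6+5=11, value 67+10=77
Best: 96 score.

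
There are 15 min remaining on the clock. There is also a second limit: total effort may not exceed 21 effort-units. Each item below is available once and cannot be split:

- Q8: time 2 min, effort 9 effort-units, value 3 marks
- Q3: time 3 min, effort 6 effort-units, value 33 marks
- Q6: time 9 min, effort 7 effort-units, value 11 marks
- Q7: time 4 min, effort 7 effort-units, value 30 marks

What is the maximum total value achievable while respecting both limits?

63 marks

Feasible sets respecting both limits:
- Q3+Q7: time 7, effort 13, value 63
- Q3+Q6: time 12, effort 13, value 44
- Q6+Q7: time 13, effort 14, value 41
Best: 63 marks.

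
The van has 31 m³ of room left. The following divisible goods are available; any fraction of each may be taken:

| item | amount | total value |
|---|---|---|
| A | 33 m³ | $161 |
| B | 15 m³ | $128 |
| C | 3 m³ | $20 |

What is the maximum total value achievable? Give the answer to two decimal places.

211.42

Take in order of value per unit:
- B (128/15 per unit): all 15 → value 128, running total 128.00
- C (20/3 per unit): all 3 → value 20, running total 148.00
- A (161/33 per unit): 13 of 33 → value 13×161/33 = 63.4242, running total 211.42
Total 211.42.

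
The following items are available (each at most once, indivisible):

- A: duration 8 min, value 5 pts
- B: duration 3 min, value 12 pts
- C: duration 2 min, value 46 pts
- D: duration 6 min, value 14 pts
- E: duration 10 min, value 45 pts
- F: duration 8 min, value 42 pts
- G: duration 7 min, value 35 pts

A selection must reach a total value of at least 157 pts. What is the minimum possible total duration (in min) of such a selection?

27

Subsets with value ≥ 157, sorted by total duration:
- C+E+F+G: duration 27, value 168
- B+C+D+E+F: duration 29, value 159
Minimum duration: 27 min.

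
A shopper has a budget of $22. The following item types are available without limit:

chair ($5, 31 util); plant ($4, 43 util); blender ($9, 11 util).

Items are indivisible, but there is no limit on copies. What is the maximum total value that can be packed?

Best value-per-unit is plant at 43/4, and filling with it alone uses cost 5×4=20. No mix of the others beats 5×43 = 215.

215 util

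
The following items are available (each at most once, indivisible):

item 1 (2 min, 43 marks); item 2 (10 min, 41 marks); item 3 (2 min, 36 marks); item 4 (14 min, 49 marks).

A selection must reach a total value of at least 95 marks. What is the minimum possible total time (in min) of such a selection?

14

Subsets with value ≥ 95, sorted by total time:
- item 1+item 2+item 3: time 14, value 120
- item 1+item 3+item 4: time 18, value 128
- item 1+item 2+item 4: time 26, value 133
Minimum time: 14 min.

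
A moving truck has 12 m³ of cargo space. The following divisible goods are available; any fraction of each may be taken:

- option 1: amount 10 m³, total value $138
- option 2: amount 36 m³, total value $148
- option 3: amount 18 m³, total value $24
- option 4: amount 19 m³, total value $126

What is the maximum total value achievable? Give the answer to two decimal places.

Take in order of value per unit:
- option 1 (138/10 per unit): all 10 → value 138, running total 138.00
- option 4 (126/19 per unit): 2 of 19 → value 2×126/19 = 13.2632, running total 151.26
Total 151.26.

151.26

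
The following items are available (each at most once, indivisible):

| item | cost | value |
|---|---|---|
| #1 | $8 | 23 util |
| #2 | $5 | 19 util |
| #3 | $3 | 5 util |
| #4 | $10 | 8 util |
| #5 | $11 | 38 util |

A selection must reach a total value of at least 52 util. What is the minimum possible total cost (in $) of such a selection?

16

Subsets with value ≥ 52, sorted by total cost:
- #2+#5: cost 16, value 57
- #2+#3+#5: cost 19, value 62
- #1+#5: cost 19, value 61
Minimum cost: 16 $.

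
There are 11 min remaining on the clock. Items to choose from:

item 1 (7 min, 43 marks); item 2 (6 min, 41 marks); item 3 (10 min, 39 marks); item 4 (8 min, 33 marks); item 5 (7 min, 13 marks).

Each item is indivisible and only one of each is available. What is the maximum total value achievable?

43 marks

Check high-value combinations within 11 min:
- item 1: time 7, value 43
- item 2: time 6, value 41
- item 3: time 10, value 39
- item 4: time 8, value 33
Best: 43 marks.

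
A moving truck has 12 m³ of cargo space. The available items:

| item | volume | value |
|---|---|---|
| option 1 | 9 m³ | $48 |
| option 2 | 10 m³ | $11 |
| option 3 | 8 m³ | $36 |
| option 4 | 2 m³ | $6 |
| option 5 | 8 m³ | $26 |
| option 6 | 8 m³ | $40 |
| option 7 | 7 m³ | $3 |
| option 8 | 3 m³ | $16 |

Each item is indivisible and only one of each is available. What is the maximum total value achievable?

Check high-value combinations within 12 m³:
- option 1+option 8: volume 9+3=12, value 48+16=64
- option 6+option 8: volume 8+3=11, value 40+16=56
- option 1+option 4: volume 9+2=11, value 48+6=54
Best: $64.

$64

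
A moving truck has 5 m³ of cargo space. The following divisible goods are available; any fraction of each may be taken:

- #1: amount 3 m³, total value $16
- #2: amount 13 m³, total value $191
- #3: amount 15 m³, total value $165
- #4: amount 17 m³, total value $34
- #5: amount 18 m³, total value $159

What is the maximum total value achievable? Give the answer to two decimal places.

Take in order of value per unit:
- #2 (191/13 per unit): 5 of 13 → value 5×191/13 = 73.4615, running total 73.46
Total 73.46.

73.46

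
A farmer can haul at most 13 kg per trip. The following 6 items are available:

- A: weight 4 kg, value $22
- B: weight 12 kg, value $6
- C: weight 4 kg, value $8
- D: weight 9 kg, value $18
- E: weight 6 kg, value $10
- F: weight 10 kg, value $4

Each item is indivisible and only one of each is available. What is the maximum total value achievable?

$40

Check high-value combinations within 13 kg:
- A+D: weight 4+9=13, value 22+18=40
- A+E: weight 4+6=10, value 22+10=32
- A+C: weight 4+4=8, value 22+8=30
- C+D: weight 4+9=13, value 8+18=26
- A: weight 4, value 22
Best: $40.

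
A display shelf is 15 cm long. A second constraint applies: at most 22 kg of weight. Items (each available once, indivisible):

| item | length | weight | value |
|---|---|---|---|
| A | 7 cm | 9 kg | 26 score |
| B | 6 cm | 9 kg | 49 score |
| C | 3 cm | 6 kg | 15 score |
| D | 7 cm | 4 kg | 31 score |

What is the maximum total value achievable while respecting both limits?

Feasible sets respecting both limits:
- B+D: length 13, weight 13, value 80
- A+B: length 13, weight 18, value 75
- B+C: length 9, weight 15, value 64
- A+D: length 14, weight 13, value 57
Best: 80 score.

80 score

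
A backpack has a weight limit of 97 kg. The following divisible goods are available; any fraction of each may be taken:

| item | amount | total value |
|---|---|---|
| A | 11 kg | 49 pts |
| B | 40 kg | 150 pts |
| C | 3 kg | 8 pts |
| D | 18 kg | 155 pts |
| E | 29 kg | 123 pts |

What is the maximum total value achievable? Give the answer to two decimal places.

473.25

Take in order of value per unit:
- D (155/18 per unit): all 18 → value 155, running total 155.00
- A (49/11 per unit): all 11 → value 49, running total 204.00
- E (123/29 per unit): all 29 → value 123, running total 327.00
- B (150/40 per unit): 39 of 40 → value 39×150/40 = 146.2500, running total 473.25
Total 473.25.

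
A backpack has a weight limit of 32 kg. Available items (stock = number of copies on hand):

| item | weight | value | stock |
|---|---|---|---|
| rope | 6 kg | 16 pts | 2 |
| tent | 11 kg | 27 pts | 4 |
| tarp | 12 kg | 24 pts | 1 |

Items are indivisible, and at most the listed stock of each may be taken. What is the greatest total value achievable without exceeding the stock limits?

70 pts

Best selections within weight 32 and stock limits:
- 1×rope + 2×tent: weight 28, value 70
- 1×rope + 1×tent + 1×tarp: weight 29, value 67
- 2×rope + 1×tent: weight 23, value 59
Best: 70 pts.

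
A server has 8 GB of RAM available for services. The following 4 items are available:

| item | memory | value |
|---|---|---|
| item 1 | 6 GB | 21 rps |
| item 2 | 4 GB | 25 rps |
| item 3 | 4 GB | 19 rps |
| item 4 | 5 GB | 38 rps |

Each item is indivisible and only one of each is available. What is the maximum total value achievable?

44 rps

Check high-value combinations within 8 GB:
- item 2+item 3: memory 4+4=8, value 25+19=44
- item 4: memory 5, value 38
- item 2: memory 4, value 25
Best: 44 rps.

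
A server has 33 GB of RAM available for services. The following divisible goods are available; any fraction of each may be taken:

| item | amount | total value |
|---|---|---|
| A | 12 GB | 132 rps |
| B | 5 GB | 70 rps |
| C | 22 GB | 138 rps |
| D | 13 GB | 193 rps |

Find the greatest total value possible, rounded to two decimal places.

Take in order of value per unit:
- D (193/13 per unit): all 13 → value 193, running total 193.00
- B (70/5 per unit): all 5 → value 70, running total 263.00
- A (132/12 per unit): all 12 → value 132, running total 395.00
- C (138/22 per unit): 3 of 22 → value 3×138/22 = 18.8182, running total 413.82
Total 413.82.

413.82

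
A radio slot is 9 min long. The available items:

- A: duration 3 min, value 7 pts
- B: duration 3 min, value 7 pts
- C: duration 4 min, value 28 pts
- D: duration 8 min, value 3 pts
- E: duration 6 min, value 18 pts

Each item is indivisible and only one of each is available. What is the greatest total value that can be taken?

Check high-value combinations within 9 min:
- A+C: duration 3+4=7, value 7+28=35
- B+C: duration 3+4=7, value 7+28=35
- C: duration 4, value 28
- A+E: duration 3+6=9, value 7+18=25
Best: 35 pts.

35 pts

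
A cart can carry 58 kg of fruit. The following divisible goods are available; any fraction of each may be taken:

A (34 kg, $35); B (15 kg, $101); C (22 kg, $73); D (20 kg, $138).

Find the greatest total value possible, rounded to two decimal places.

313.03

Take in order of value per unit:
- D (138/20 per unit): all 20 → value 138, running total 138.00
- B (101/15 per unit): all 15 → value 101, running total 239.00
- C (73/22 per unit): all 22 → value 73, running total 312.00
- A (35/34 per unit): 1 of 34 → value 1×35/34 = 1.0294, running total 313.03
Total 313.03.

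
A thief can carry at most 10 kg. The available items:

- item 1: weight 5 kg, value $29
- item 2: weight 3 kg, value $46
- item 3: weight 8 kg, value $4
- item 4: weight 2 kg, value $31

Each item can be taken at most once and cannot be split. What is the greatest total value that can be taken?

Check high-value combinations within 10 kg:
- item 1+item 2+item 4: weight 5+3+2=10, value 29+46+31=106
- item 2+item 4: weight 3+2=5, value 46+31=77
- item 1+item 2: weight 5+3=8, value 29+46=75
Best: $106.

$106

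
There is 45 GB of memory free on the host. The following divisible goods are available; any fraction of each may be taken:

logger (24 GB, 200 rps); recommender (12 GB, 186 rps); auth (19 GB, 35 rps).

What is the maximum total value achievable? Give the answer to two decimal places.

Take in order of value per unit:
- recommender (186/12 per unit): all 12 → value 186, running total 186.00
- logger (200/24 per unit): all 24 → value 200, running total 386.00
- auth (35/19 per unit): 9 of 19 → value 9×35/19 = 16.5789, running total 402.58
Total 402.58.

402.58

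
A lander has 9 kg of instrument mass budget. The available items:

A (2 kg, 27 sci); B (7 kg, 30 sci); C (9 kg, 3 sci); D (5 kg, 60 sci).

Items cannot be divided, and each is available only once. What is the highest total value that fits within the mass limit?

87 sci

Check high-value combinations within 9 kg:
- A+D: mass 2+5=7, value 27+60=87
- D: mass 5, value 60
- A+B: mass 2+7=9, value 27+30=57
- B: mass 7, value 30
- A: mass 2, value 27
Best: 87 sci.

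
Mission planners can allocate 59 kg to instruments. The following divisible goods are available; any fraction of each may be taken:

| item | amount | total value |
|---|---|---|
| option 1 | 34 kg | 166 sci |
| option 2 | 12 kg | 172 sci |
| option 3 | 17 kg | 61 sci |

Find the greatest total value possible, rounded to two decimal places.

Take in order of value per unit:
- option 2 (172/12 per unit): all 12 → value 172, running total 172.00
- option 1 (166/34 per unit): all 34 → value 166, running total 338.00
- option 3 (61/17 per unit): 13 of 17 → value 13×61/17 = 46.6471, running total 384.65
Total 384.65.

384.65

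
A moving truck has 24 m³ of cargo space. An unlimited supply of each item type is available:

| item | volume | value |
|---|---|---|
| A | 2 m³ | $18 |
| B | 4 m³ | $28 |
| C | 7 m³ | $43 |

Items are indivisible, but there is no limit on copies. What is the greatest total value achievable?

Best value-per-unit is A at 18/2, and filling with it alone uses volume 12×2=24. No mix of the others beats 12×18 = 216.

$216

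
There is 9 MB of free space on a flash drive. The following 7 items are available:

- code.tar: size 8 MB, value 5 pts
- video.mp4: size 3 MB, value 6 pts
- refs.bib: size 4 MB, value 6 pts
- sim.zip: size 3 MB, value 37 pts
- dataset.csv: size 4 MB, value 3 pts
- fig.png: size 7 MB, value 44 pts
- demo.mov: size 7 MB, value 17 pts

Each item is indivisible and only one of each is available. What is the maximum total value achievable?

44 pts

Check high-value combinations within 9 MB:
- fig.png: size 7, value 44
- video.mp4+sim.zip: size 3+3=6, value 6+37=43
- refs.bib+sim.zip: size 4+3=7, value 6+37=43
- sim.zip+dataset.csv: size 3+4=7, value 37+3=40
Best: 44 pts.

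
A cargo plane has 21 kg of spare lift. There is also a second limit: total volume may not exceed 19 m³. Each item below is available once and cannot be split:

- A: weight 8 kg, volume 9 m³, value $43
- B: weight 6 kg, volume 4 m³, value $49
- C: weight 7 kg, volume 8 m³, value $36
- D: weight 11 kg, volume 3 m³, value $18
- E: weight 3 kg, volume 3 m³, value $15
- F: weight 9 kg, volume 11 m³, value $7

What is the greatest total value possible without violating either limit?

Feasible sets respecting both limits:
- A+B+E: weight 17, volume 16, value 107
- B+C+E: weight 16, volume 15, value 100
- A+B: weight 14, volume 13, value 92
Best: $107.

$107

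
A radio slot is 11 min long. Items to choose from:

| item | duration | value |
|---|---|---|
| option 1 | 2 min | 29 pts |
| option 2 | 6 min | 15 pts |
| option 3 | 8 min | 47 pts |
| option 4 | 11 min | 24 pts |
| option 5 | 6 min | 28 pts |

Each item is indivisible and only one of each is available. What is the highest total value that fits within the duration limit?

76 pts

This is a 0/1 knapsack; check combinations near the capacity.
- option 1+option 3: duration 2+8=10, value 29+47=76
- option 1+option 5: duration 2+6=8, value 29+28=57
- option 3: duration 8, value 47
- option 1+option 2: duration 2+6=8, value 29+15=44
Best: 76 pts.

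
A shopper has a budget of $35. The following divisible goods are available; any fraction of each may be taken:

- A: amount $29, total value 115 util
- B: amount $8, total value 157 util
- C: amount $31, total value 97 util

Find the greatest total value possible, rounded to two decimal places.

Take in order of value per unit:
- B (157/8 per unit): all 8 → value 157, running total 157.00
- A (115/29 per unit): 27 of 29 → value 27×115/29 = 107.0690, running total 264.07
Total 264.07.

264.07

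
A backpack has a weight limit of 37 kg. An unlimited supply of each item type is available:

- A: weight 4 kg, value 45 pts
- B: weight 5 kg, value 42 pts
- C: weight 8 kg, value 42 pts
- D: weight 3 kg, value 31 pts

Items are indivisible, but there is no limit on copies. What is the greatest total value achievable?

408 pts

Best value-per-unit is A at 45/4; filling with it alone gives 9×45 = 405.
Optimal mix: 7×A + 3×D → weight 37, value 408.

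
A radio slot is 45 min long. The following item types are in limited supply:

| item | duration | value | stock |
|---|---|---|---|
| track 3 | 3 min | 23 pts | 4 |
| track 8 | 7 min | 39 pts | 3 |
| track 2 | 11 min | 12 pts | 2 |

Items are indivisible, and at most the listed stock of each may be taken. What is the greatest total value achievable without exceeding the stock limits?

Top feasible selections:
- 4×track 3 + 3×track 8 + 1×track 2: duration 44, value 221
- 4×track 3 + 3×track 8: duration 33, value 209
Best: 221 pts.

221 pts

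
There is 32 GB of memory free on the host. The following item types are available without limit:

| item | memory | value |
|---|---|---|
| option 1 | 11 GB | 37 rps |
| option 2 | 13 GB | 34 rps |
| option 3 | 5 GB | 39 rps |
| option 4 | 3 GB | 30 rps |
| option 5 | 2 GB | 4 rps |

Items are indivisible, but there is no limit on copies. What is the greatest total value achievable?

309 rps

Best value-per-unit is option 4 at 30/3; filling with it alone gives 10×30 = 300.
Optimal mix: 1×option 3 + 9×option 4 → memory 32, value 309.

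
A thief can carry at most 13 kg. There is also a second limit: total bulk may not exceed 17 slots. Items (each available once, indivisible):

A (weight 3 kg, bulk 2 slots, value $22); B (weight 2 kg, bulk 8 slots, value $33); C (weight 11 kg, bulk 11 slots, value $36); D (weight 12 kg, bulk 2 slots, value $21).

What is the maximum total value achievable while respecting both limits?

$55

Feasible sets respecting both limits:
- A+B: weight 5, bulk 10, value 55
- C: weight 11, bulk 11, value 36
- B: weight 2, bulk 8, value 33
Best: $55.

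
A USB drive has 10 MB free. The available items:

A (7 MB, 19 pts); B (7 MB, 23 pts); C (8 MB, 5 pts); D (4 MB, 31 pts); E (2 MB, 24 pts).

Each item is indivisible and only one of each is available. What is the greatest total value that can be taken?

Check high-value combinations within 10 MB:
- D+E: size 4+2=6, value 31+24=55
- B+E: size 7+2=9, value 23+24=47
- A+E: size 7+2=9, value 19+24=43
- D: size 4, value 31
Best: 55 pts.

55 pts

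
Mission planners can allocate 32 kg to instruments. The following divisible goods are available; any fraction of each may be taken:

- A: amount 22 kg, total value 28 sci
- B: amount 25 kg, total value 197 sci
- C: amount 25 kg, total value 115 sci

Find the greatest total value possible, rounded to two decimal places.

Take in order of value per unit:
- B (197/25 per unit): all 25 → value 197, running total 197.00
- C (115/25 per unit): 7 of 25 → value 7×115/25 = 32.2000, running total 229.20
Total 229.20.

229.20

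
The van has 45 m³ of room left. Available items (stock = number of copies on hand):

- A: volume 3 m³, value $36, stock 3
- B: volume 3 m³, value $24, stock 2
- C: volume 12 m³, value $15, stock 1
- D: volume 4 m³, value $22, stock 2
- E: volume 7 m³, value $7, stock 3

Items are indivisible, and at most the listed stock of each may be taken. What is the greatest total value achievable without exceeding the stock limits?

$222

Best selections within volume 45 and stock limits:
- 3×A + 2×B + 1×C + 2×D + 1×E: volume 42, value 222
- 3×A + 2×B + 2×D + 3×E: volume 44, value 221
- 3×A + 2×B + 1×C + 2×D: volume 35, value 215
Best: $222.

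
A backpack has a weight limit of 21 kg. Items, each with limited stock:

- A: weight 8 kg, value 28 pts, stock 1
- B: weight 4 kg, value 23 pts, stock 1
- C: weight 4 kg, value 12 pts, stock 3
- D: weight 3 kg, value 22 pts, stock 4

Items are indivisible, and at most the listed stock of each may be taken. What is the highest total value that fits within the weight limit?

Best selections within weight 21 and stock limits:
- 1×B + 1×C + 4×D: weight 20, value 123
- 1×A + 1×B + 3×D: weight 21, value 117
Best: 123 pts.

123 pts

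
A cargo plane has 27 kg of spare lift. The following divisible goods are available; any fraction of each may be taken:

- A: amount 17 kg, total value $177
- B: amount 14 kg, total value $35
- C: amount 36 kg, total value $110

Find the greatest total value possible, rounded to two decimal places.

Take in order of value per unit:
- A (177/17 per unit): all 17 → value 177, running total 177.00
- C (110/36 per unit): 10 of 36 → value 10×110/36 = 30.5556, running total 207.56
Total 207.56.

207.56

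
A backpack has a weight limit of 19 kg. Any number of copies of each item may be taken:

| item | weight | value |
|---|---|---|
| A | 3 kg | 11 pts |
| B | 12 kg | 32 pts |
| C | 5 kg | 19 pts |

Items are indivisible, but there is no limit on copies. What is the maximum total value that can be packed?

Best value-per-unit is C at 19/5; filling with it alone gives 3×19 = 57.
Optimal mix: 3×A + 2×C → weight 19, value 71.

71 pts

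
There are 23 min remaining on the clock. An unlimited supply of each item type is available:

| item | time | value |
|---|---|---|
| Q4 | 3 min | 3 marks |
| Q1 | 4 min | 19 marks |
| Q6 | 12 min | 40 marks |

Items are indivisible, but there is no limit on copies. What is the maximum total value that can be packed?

Best value-per-unit is Q1 at 19/4; filling with it alone gives 5×19 = 95.
Optimal mix: 1×Q4 + 5×Q1 → time 23, value 98.

98 marks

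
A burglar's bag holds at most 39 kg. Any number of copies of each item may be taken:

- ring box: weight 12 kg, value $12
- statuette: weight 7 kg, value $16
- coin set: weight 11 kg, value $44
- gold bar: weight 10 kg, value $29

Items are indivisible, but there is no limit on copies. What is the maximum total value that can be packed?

Best value-per-unit is coin set at 44/11; filling with it alone gives 3×44 = 132.
Optimal mix: 1×statuette + 2×coin set + 1×gold bar → weight 39, value 133.

$133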